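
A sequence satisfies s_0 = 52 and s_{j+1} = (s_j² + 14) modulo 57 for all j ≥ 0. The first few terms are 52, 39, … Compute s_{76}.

2

s_0 = 52, s_1 = 39, s_2 = 53, s_3 = 30, s_4 = 2, s_5 = 18, s_6 = 53.
Since s_6 = s_2 = 53, the sequence is eventually periodic: after a pre-period of length 2 it cycles with period 4.
For j ≥ 2, s_j depends only on (j - 2) mod 4. (76 - 2) mod 4 = 2, so s_{76} = s_4 = 2.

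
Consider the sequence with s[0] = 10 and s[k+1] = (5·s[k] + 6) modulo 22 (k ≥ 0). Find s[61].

12

Listing terms: s[0] = 10, s[1] = 12, s[2] = 0, s[3] = 6, s[4] = 14, s[5] = 10.
Since s[5] = s[0] = 10, the sequence is periodic with period 5.
(61 - 0) mod 5 = 1, so s[61] = s[1] = 12.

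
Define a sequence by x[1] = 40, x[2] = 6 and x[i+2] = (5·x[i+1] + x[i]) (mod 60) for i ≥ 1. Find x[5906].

6

Listing terms: x[1] = 40; x[2] = 6; x[3] = 10; x[4] = 56; x[5] = 50; x[6] = 6; x[7] = 20; x[8] = 46; x[9] = 10; x[10] = 36; x[11] = 10; x[12] = 26; x[13] = 20; x[14] = 6; x[15] = 50; x[16] = 16; x[17] = 10; x[18] = 6; x[19] = 40; x[20] = 26; x[21] = 50; x[22] = 36; x[23] = 50; x[24] = 46; x[25] = 40; x[26] = 6.
The sequence repeats with period 24.
(5906 - 1) mod 24 = 1, so x[5906] = x[2] = 6.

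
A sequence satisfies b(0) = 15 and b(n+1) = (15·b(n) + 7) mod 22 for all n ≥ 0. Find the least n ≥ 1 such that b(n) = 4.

5

We have b(0) = 15,  b(1) = 12,  b(2) = 11,  b(3) = 18,  b(4) = 13,  b(5) = 4,  b(6) = 1,  b(7) = 0,  b(8) = 7,  b(9) = 2,  b(10) = 15.
The sequence repeats with period 10.
The value 4 first appears (with n ≥ 1) at b(5).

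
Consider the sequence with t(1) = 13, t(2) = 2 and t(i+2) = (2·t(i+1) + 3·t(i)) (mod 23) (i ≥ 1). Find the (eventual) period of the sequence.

We have t(1) = 13, t(2) = 2, t(3) = 20, t(4) = 0, t(5) = 14, t(6) = 5, t(7) = 6, t(8) = 4, t(9) = 3, t(10) = 18, t(11) = 22, t(12) = 6, t(13) = 9, t(14) = 13, t(15) = 7, t(16) = 7, t(17) = 12, t(18) = 22, t(19) = 11, t(20) = 19, t(21) = 2, t(22) = 15, t(23) = 13, t(24) = 2.
Since (t(23), t(24)) = (t(1), t(2)) = (13, 2) (two consecutive terms determine the rest), the sequence is periodic with period 22.

22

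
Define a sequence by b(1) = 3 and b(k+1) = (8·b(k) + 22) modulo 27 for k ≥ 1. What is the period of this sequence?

6

b(1) = 3; b(2) = 19; b(3) = 12; b(4) = 10; b(5) = 21; b(6) = 1; b(7) = 3.
Since b(7) = b(1) = 3, the sequence is periodic with period 6.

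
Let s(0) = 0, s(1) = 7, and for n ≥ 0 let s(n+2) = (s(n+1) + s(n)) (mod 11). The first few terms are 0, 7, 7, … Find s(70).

Listing terms: s(0) = 0, s(1) = 7, s(2) = 7, s(3) = 3, s(4) = 10, s(5) = 2, s(6) = 1, s(7) = 3, s(8) = 4, s(9) = 7, s(10) = 0, s(11) = 7.
Since (s(10), s(11)) = (s(0), s(1)) = (0, 7) (two consecutive terms determine the rest), the sequence is periodic with period 10.
(70 - 0) mod 10 = 0, so s(70) = s(0) = 0.

0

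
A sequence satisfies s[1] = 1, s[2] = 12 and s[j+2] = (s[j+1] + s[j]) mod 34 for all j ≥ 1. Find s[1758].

Listing terms: s[1] = 1; s[2] = 12; s[3] = 13; s[4] = 25; s[5] = 4; s[6] = 29; s[7] = 33; s[8] = 28; s[9] = 27; s[10] = 21; s[11] = 14; s[12] = 1; s[13] = 15; s[14] = 16; s[15] = 31; s[16] = 13; s[17] = 10; s[18] = 23; s[19] = 33; s[20] = 22; s[21] = 21; s[22] = 9; s[23] = 30; s[24] = 5; s[25] = 1; s[26] = 6; s[27] = 7; s[28] = 13; s[29] = 20; s[30] = 33; s[31] = 19; s[32] = 18; s[33] = 3; s[34] = 21; s[35] = 24; s[36] = 11; s[37] = 1; s[38] = 12.
Since (s[37], s[38]) = (s[1], s[2]) = (1, 12) (two consecutive terms determine the rest), the sequence is periodic with period 36.
(1758 - 1) mod 36 = 29, so s[1758] = s[30] = 33.

33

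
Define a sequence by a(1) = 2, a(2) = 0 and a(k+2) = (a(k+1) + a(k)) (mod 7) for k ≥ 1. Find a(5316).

2

Listing terms: a(1) = 2,  a(2) = 0,  a(3) = 2,  a(4) = 2,  a(5) = 4,  a(6) = 6,  a(7) = 3,  a(8) = 2,  a(9) = 5,  a(10) = 0,  a(11) = 5,  a(12) = 5,  a(13) = 3,  a(14) = 1,  a(15) = 4,  a(16) = 5,  a(17) = 2,  a(18) = 0.
Since (a(17), a(18)) = (a(1), a(2)) = (2, 0) (two consecutive terms determine the rest), the sequence is periodic with period 16.
So a(5316) = a(1 + ((5316-1) mod 16)) = a(4) = 2.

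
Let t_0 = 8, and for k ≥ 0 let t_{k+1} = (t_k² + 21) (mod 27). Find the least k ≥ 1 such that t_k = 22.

5

Computing terms: t_0 = 8; t_1 = 4; t_2 = 10; t_3 = 13; t_4 = 1; t_5 = 22; t_6 = 19; t_7 = 4.
Since t_7 = t_1 = 4, the sequence is eventually periodic: after a pre-period of length 1 it cycles with period 6.
The value 22 first appears (with k ≥ 1) at t_5.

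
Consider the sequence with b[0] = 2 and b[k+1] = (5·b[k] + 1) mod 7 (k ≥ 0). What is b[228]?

2

Computing terms: b[0] = 2, b[1] = 4, b[2] = 0, b[3] = 1, b[4] = 6, b[5] = 3, b[6] = 2.
The sequence repeats with period 6.
(228 - 0) mod 6 = 0, so b[228] = b[0] = 2.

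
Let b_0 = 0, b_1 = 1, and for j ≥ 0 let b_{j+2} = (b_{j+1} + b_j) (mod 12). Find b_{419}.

5

We have b_0 = 0; b_1 = 1; b_2 = 1; b_3 = 2; b_4 = 3; b_5 = 5; b_6 = 8; b_7 = 1; b_8 = 9; b_9 = 10; b_{10} = 7; b_{11} = 5; b_{12} = 0; b_{13} = 5; b_{14} = 5; b_{15} = 10; b_{16} = 3; b_{17} = 1; b_{18} = 4; b_{19} = 5; b_{20} = 9; b_{21} = 2; b_{22} = 11; b_{23} = 1; b_{24} = 0; b_{25} = 1.
The sequence repeats with period 24.
(419 - 0) mod 24 = 11, so b_{419} = b_{11} = 5.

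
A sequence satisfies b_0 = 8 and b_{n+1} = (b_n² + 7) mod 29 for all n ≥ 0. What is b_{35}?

0

b_0 = 8,  b_1 = 13,  b_2 = 2,  b_3 = 11,  b_4 = 12,  b_5 = 6,  b_6 = 14,  b_7 = 0,  b_8 = 7,  b_9 = 27,  b_{10} = 11.
Since b_{10} = b_3 = 11, the sequence is eventually periodic: after a pre-period of length 3 it cycles with period 7.
For n ≥ 3, b_n depends only on (n - 3) mod 7. (35 - 3) mod 7 = 4, so b_{35} = b_7 = 0.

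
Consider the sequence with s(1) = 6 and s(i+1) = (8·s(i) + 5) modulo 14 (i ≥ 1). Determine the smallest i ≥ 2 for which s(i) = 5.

s(1) = 6,  s(2) = 11,  s(3) = 9,  s(4) = 7,  s(5) = 5,  s(6) = 3,  s(7) = 1,  s(8) = 13,  s(9) = 11.
Since s(9) = s(2) = 11, the sequence is eventually periodic: after a pre-period of length 1 it cycles with period 7.
The value 5 first appears (with i ≥ 2) at s(5).

5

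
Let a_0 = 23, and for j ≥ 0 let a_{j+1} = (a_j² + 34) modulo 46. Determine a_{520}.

We have a_0 = 23,  a_1 = 11,  a_2 = 17,  a_3 = 1,  a_4 = 35,  a_5 = 17.
Since a_5 = a_2 = 17, the sequence is eventually periodic: after a pre-period of length 2 it cycles with period 3.
For j ≥ 2, a_j depends only on (j - 2) mod 3. (520 - 2) mod 3 = 2, so a_{520} = a_4 = 35.

35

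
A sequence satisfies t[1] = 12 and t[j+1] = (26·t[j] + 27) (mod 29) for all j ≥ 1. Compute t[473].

We have t[1] = 12,  t[2] = 20,  t[3] = 25,  t[4] = 10,  t[5] = 26,  t[6] = 7,  t[7] = 6,  t[8] = 9,  t[9] = 0,  t[10] = 27,  t[11] = 4,  t[12] = 15,  t[13] = 11,  t[14] = 23,  t[15] = 16,  t[16] = 8,  t[17] = 3,  t[18] = 18,  t[19] = 2,  t[20] = 21,  t[21] = 22,  t[22] = 19,  t[23] = 28,  t[24] = 1,  t[25] = 24,  t[26] = 13,  t[27] = 17,  t[28] = 5,  t[29] = 12.
The sequence repeats with period 28.
(473 - 1) mod 28 = 24, so t[473] = t[25] = 24.

24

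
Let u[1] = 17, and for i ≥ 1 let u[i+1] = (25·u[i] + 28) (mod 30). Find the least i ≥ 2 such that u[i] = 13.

We have u[1] = 17,  u[2] = 3,  u[3] = 13,  u[4] = 23,  u[5] = 3.
Since u[5] = u[2] = 3, the sequence is eventually periodic: after a pre-period of length 1 it cycles with period 3.
The value 13 first appears (with i ≥ 2) at u[3].

3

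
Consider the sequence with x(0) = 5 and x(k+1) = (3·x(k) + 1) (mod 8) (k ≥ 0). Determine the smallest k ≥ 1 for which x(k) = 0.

1

Listing terms: x(0) = 5; x(1) = 0; x(2) = 1; x(3) = 4; x(4) = 5.
The sequence repeats with period 4.
The value 0 first appears (with k ≥ 1) at x(1).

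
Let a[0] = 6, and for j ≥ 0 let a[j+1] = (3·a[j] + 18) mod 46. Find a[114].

10

Listing terms: a[0] = 6,  a[1] = 36,  a[2] = 34,  a[3] = 28,  a[4] = 10,  a[5] = 2,  a[6] = 24,  a[7] = 44,  a[8] = 12,  a[9] = 8,  a[10] = 42,  a[11] = 6.
The sequence repeats with period 11.
(114 - 0) mod 11 = 4, so a[114] = a[4] = 10.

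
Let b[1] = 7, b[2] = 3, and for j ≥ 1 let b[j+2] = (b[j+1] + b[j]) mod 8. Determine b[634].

Listing terms: b[1] = 7, b[2] = 3, b[3] = 2, b[4] = 5, b[5] = 7, b[6] = 4, b[7] = 3, b[8] = 7, b[9] = 2, b[10] = 1, b[11] = 3, b[12] = 4, b[13] = 7, b[14] = 3.
The sequence repeats with period 12.
(634 - 1) mod 12 = 9, so b[634] = b[10] = 1.

1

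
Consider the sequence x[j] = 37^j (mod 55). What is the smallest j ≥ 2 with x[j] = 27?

17

We have x[1] = 37,  x[2] = 49,  x[3] = 53,  x[4] = 36,  x[5] = 12,  x[6] = 4,  x[7] = 38,  x[8] = 31,  x[9] = 47,  x[10] = 34,  x[11] = 48,  x[12] = 16,  x[13] = 42,  x[14] = 14,  x[15] = 23,  x[16] = 26,  x[17] = 27,  x[18] = 9,  x[19] = 3,  x[20] = 1,  x[21] = 37.
Since x[21] = x[1] = 37, the sequence is periodic with period 20.
The value 27 first appears (with j ≥ 2) at x[17].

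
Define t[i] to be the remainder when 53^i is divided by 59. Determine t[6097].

19

Listing terms: t[0] = 1, t[1] = 53, t[2] = 36, t[3] = 20, t[4] = 57, t[5] = 12, t[6] = 46, t[7] = 19, t[8] = 4, t[9] = 35, t[10] = 26, t[11] = 21, t[12] = 51, t[13] = 48, t[14] = 7, t[15] = 17, t[16] = 16, t[17] = 22, t[18] = 45, t[19] = 25, t[20] = 27, t[21] = 15, t[22] = 28, t[23] = 9, t[24] = 5, t[25] = 29, t[26] = 3, t[27] = 41, t[28] = 49, t[29] = 1.
Since t[29] = t[0] = 1, the sequence is periodic with period 29.
(6097 - 0) mod 29 = 7, so t[6097] = t[7] = 19.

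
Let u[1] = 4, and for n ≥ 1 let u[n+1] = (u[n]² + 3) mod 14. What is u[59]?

We have u[1] = 4, u[2] = 5, u[3] = 0, u[4] = 3, u[5] = 12, u[6] = 7, u[7] = 10, u[8] = 5.
Since u[8] = u[2] = 5, the sequence is eventually periodic: after a pre-period of length 1 it cycles with period 6.
For n ≥ 2, u[n] depends only on (n - 2) mod 6. (59 - 2) mod 6 = 3, so u[59] = u[5] = 12.

12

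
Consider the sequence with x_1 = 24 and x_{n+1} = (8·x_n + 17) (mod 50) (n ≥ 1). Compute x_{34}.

Listing terms: x_1 = 24; x_2 = 9; x_3 = 39; x_4 = 29; x_5 = 49; x_6 = 9.
Since x_6 = x_2 = 9, the sequence is eventually periodic: after a pre-period of length 1 it cycles with period 4.
For n ≥ 2, x_n depends only on (n - 2) mod 4. (34 - 2) mod 4 = 0, so x_{34} = x_2 = 9.

9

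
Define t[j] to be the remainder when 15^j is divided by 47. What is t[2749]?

Computing terms: t[0] = 1,  t[1] = 15,  t[2] = 37,  t[3] = 38,  t[4] = 6,  t[5] = 43,  t[6] = 34,  t[7] = 40,  t[8] = 36,  t[9] = 23,  t[10] = 16,  t[11] = 5,  t[12] = 28,  t[13] = 44,  t[14] = 2,  t[15] = 30,  t[16] = 27,  t[17] = 29,  t[18] = 12,  t[19] = 39,  t[20] = 21,  t[21] = 33,  t[22] = 25,  t[23] = 46,  t[24] = 32,  t[25] = 10,  t[26] = 9,  t[27] = 41,  t[28] = 4,  t[29] = 13,  t[30] = 7,  t[31] = 11,  t[32] = 24,  t[33] = 31,  t[34] = 42,  t[35] = 19,  t[36] = 3,  t[37] = 45,  t[38] = 17,  t[39] = 20,  t[40] = 18,  t[41] = 35,  t[42] = 8,  t[43] = 26,  t[44] = 14,  t[45] = 22,  t[46] = 1.
The sequence repeats with period 46.
So t[2749] = t[0 + ((2749-0) mod 46)] = t[35] = 19.

19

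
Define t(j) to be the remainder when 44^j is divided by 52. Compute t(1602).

12

We have t(0) = 1; t(1) = 44; t(2) = 12; t(3) = 8; t(4) = 40; t(5) = 44.
Since t(5) = t(1) = 44, the sequence is eventually periodic: after a pre-period of length 1 it cycles with period 4.
For j ≥ 1, t(j) depends only on (j - 1) mod 4. (1602 - 1) mod 4 = 1, so t(1602) = t(2) = 12.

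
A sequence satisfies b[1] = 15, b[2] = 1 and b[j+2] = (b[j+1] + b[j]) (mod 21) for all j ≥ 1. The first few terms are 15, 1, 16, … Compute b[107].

19

We have b[1] = 15; b[2] = 1; b[3] = 16; b[4] = 17; b[5] = 12; b[6] = 8; b[7] = 20; b[8] = 7; b[9] = 6; b[10] = 13; b[11] = 19; b[12] = 11; b[13] = 9; b[14] = 20; b[15] = 8; b[16] = 7; b[17] = 15; b[18] = 1.
The sequence repeats with period 16.
So b[107] = b[1 + ((107-1) mod 16)] = b[11] = 19.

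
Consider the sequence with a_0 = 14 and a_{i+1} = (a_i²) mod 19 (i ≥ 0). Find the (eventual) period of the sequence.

Computing terms: a_0 = 14; a_1 = 6; a_2 = 17; a_3 = 4; a_4 = 16; a_5 = 9; a_6 = 5; a_7 = 6.
Since a_7 = a_1 = 6, the sequence is eventually periodic: after a pre-period of length 1 it cycles with period 6.

6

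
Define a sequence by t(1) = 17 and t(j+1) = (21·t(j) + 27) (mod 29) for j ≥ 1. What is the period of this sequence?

28

Computing terms: t(1) = 17,  t(2) = 7,  t(3) = 0,  t(4) = 27,  t(5) = 14,  t(6) = 2,  t(7) = 11,  t(8) = 26,  t(9) = 22,  t(10) = 25,  t(11) = 1,  t(12) = 19,  t(13) = 20,  t(14) = 12,  t(15) = 18,  t(16) = 28,  t(17) = 6,  t(18) = 8,  t(19) = 21,  t(20) = 4,  t(21) = 24,  t(22) = 9,  t(23) = 13,  t(24) = 10,  t(25) = 5,  t(26) = 16,  t(27) = 15,  t(28) = 23,  t(29) = 17.
The sequence repeats with period 28.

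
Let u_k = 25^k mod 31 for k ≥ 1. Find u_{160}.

25

We have u_1 = 25; u_2 = 5; u_3 = 1; u_4 = 25.
The sequence repeats with period 3.
(160 - 1) mod 3 = 0, so u_{160} = u_1 = 25.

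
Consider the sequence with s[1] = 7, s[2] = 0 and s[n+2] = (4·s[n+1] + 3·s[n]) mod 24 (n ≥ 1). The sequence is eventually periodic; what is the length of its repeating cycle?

4

We have s[1] = 7; s[2] = 0; s[3] = 21; s[4] = 12; s[5] = 15; s[6] = 0; s[7] = 21.
Since (s[6], s[7]) = (s[2], s[3]) = (0, 21) (two consecutive terms determine the rest), the sequence is eventually periodic: after a pre-period of length 1 it cycles with period 4.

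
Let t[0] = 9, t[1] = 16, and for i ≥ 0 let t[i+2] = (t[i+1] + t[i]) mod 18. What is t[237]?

t[0] = 9; t[1] = 16; t[2] = 7; t[3] = 5; t[4] = 12; t[5] = 17; t[6] = 11; t[7] = 10; t[8] = 3; t[9] = 13; t[10] = 16; t[11] = 11; t[12] = 9; t[13] = 2; t[14] = 11; t[15] = 13; t[16] = 6; t[17] = 1; t[18] = 7; t[19] = 8; t[20] = 15; t[21] = 5; t[22] = 2; t[23] = 7; t[24] = 9; t[25] = 16.
The sequence repeats with period 24.
So t[237] = t[0 + ((237-0) mod 24)] = t[21] = 5.

5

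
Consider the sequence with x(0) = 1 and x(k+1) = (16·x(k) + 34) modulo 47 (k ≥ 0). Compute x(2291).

34

Computing terms: x(0) = 1, x(1) = 3, x(2) = 35, x(3) = 30, x(4) = 44, x(5) = 33, x(6) = 45, x(7) = 2, x(8) = 19, x(9) = 9, x(10) = 37, x(11) = 15, x(12) = 39, x(13) = 0, x(14) = 34, x(15) = 14, x(16) = 23, x(17) = 26, x(18) = 27, x(19) = 43, x(20) = 17, x(21) = 24, x(22) = 42, x(23) = 1.
The sequence repeats with period 23.
So x(2291) = x(0 + ((2291-0) mod 23)) = x(14) = 34.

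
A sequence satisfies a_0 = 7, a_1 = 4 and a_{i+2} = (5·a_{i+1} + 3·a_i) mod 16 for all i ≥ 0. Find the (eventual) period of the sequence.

a_0 = 7,  a_1 = 4,  a_2 = 9,  a_3 = 9,  a_4 = 8,  a_5 = 3,  a_6 = 7,  a_7 = 12,  a_8 = 1,  a_9 = 9,  a_{10} = 0,  a_{11} = 11,  a_{12} = 7,  a_{13} = 4.
The sequence repeats with period 12.

12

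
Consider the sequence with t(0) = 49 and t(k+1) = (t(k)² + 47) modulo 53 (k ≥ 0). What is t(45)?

t(0) = 49, t(1) = 10, t(2) = 41, t(3) = 32, t(4) = 11, t(5) = 9, t(6) = 22, t(7) = 1, t(8) = 48, t(9) = 19, t(10) = 37, t(11) = 38, t(12) = 7, t(13) = 43, t(14) = 41.
Since t(14) = t(2) = 41, the sequence is eventually periodic: after a pre-period of length 2 it cycles with period 12.
For k ≥ 2, t(k) depends only on (k - 2) mod 12. (45 - 2) mod 12 = 7, so t(45) = t(9) = 19.

19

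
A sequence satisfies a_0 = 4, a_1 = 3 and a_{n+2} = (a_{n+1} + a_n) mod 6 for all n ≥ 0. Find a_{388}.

5

We have a_0 = 4,  a_1 = 3,  a_2 = 1,  a_3 = 4,  a_4 = 5,  a_5 = 3,  a_6 = 2,  a_7 = 5,  a_8 = 1,  a_9 = 0,  a_{10} = 1,  a_{11} = 1,  a_{12} = 2,  a_{13} = 3,  a_{14} = 5,  a_{15} = 2,  a_{16} = 1,  a_{17} = 3,  a_{18} = 4,  a_{19} = 1,  a_{20} = 5,  a_{21} = 0,  a_{22} = 5,  a_{23} = 5,  a_{24} = 4,  a_{25} = 3.
The sequence repeats with period 24.
So a_{388} = a_{0 + ((388-0) mod 24)} = a_4 = 5.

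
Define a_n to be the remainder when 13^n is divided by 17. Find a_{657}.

a_1 = 13, a_2 = 16, a_3 = 4, a_4 = 1, a_5 = 13.
The sequence repeats with period 4.
So a_{657} = a_{1 + ((657-1) mod 4)} = a_1 = 13.

13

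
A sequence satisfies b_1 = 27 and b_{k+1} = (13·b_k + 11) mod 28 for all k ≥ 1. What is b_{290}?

26

Listing terms: b_1 = 27,  b_2 = 26,  b_3 = 13,  b_4 = 12,  b_5 = 27.
The sequence repeats with period 4.
(290 - 1) mod 4 = 1, so b_{290} = b_2 = 26.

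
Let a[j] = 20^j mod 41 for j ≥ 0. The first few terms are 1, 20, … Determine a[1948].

a[0] = 1, a[1] = 20, a[2] = 31, a[3] = 5, a[4] = 18, a[5] = 32, a[6] = 25, a[7] = 8, a[8] = 37, a[9] = 2, a[10] = 40, a[11] = 21, a[12] = 10, a[13] = 36, a[14] = 23, a[15] = 9, a[16] = 16, a[17] = 33, a[18] = 4, a[19] = 39, a[20] = 1.
The sequence repeats with period 20.
(1948 - 0) mod 20 = 8, so a[1948] = a[8] = 37.

37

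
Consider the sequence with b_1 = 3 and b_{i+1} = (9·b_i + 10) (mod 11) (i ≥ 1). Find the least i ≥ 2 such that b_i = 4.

2

b_1 = 3,  b_2 = 4,  b_3 = 2,  b_4 = 6,  b_5 = 9,  b_6 = 3.
Since b_6 = b_1 = 3, the sequence is periodic with period 5.
The value 4 first appears (with i ≥ 2) at b_2.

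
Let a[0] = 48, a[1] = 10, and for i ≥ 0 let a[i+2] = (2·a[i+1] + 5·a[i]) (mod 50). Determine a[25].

We have a[0] = 48; a[1] = 10; a[2] = 10; a[3] = 20; a[4] = 40; a[5] = 30; a[6] = 10; a[7] = 20.
Since (a[6], a[7]) = (a[2], a[3]) = (10, 20) (two consecutive terms determine the rest), the sequence is eventually periodic: after a pre-period of length 2 it cycles with period 4.
For i ≥ 2, a[i] depends only on (i - 2) mod 4. (25 - 2) mod 4 = 3, so a[25] = a[5] = 30.

30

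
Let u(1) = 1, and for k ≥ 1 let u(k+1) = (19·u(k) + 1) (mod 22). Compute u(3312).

We have u(1) = 1; u(2) = 20; u(3) = 7; u(4) = 2; u(5) = 17; u(6) = 16; u(7) = 19; u(8) = 10; u(9) = 15; u(10) = 0; u(11) = 1.
Since u(11) = u(1) = 1, the sequence is periodic with period 10.
So u(3312) = u(1 + ((3312-1) mod 10)) = u(2) = 20.

20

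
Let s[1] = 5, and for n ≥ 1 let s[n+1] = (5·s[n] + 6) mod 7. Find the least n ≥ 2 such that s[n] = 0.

3

We have s[1] = 5, s[2] = 3, s[3] = 0, s[4] = 6, s[5] = 1, s[6] = 4, s[7] = 5.
Since s[7] = s[1] = 5, the sequence is periodic with period 6.
The value 0 first appears (with n ≥ 2) at s[3].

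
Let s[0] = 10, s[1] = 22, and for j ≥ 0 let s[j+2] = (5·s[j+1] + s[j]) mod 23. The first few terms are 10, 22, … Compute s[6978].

10

Listing terms: s[0] = 10; s[1] = 22; s[2] = 5; s[3] = 1; s[4] = 10; s[5] = 5; s[6] = 12; s[7] = 19; s[8] = 15; s[9] = 2; s[10] = 2; s[11] = 12; s[12] = 16; s[13] = 0; s[14] = 16; s[15] = 11; s[16] = 2; s[17] = 21; s[18] = 15; s[19] = 4; s[20] = 12; s[21] = 18; s[22] = 10; s[23] = 22.
The sequence repeats with period 22.
(6978 - 0) mod 22 = 4, so s[6978] = s[4] = 10.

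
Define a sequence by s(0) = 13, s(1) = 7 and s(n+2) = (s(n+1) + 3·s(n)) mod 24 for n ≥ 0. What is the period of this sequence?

6

Listing terms: s(0) = 13,  s(1) = 7,  s(2) = 22,  s(3) = 19,  s(4) = 13,  s(5) = 22,  s(6) = 13,  s(7) = 7.
The sequence repeats with period 6.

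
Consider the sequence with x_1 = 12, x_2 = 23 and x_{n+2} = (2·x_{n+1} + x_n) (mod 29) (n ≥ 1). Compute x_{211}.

Computing terms: x_1 = 12, x_2 = 23, x_3 = 0, x_4 = 23, x_5 = 17, x_6 = 28, x_7 = 15, x_8 = 0, x_9 = 15, x_{10} = 1, x_{11} = 17, x_{12} = 6, x_{13} = 0, x_{14} = 6, x_{15} = 12, x_{16} = 1, x_{17} = 14, x_{18} = 0, x_{19} = 14, x_{20} = 28, x_{21} = 12, x_{22} = 23.
The sequence repeats with period 20.
So x_{211} = x_{1 + ((211-1) mod 20)} = x_{11} = 17.

17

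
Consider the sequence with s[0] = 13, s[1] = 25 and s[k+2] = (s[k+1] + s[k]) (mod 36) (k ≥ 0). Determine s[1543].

Computing terms: s[0] = 13,  s[1] = 25,  s[2] = 2,  s[3] = 27,  s[4] = 29,  s[5] = 20,  s[6] = 13,  s[7] = 33,  s[8] = 10,  s[9] = 7,  s[10] = 17,  s[11] = 24,  s[12] = 5,  s[13] = 29,  s[14] = 34,  s[15] = 27,  s[16] = 25,  s[17] = 16,  s[18] = 5,  s[19] = 21,  s[20] = 26,  s[21] = 11,  s[22] = 1,  s[23] = 12,  s[24] = 13,  s[25] = 25.
Since (s[24], s[25]) = (s[0], s[1]) = (13, 25) (two consecutive terms determine the rest), the sequence is periodic with period 24.
So s[1543] = s[0 + ((1543-0) mod 24)] = s[7] = 33.

33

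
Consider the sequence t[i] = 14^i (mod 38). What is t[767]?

32

We have t[1] = 14, t[2] = 6, t[3] = 8, t[4] = 36, t[5] = 10, t[6] = 26, t[7] = 22, t[8] = 4, t[9] = 18, t[10] = 24, t[11] = 32, t[12] = 30, t[13] = 2, t[14] = 28, t[15] = 12, t[16] = 16, t[17] = 34, t[18] = 20, t[19] = 14.
The sequence repeats with period 18.
So t[767] = t[1 + ((767-1) mod 18)] = t[11] = 32.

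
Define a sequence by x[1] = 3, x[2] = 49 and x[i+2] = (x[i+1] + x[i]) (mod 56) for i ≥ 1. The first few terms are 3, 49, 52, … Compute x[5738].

49

Listing terms: x[1] = 3,  x[2] = 49,  x[3] = 52,  x[4] = 45,  x[5] = 41,  x[6] = 30,  x[7] = 15,  x[8] = 45,  x[9] = 4,  x[10] = 49,  x[11] = 53,  x[12] = 46,  x[13] = 43,  x[14] = 33,  x[15] = 20,  x[16] = 53,  x[17] = 17,  x[18] = 14,  x[19] = 31,  x[20] = 45,  x[21] = 20,  x[22] = 9,  x[23] = 29,  x[24] = 38,  x[25] = 11,  x[26] = 49,  x[27] = 4,  x[28] = 53,  x[29] = 1,  x[30] = 54,  x[31] = 55,  x[32] = 53,  x[33] = 52,  x[34] = 49,  x[35] = 45,  x[36] = 38,  x[37] = 27,  x[38] = 9,  x[39] = 36,  x[40] = 45,  x[41] = 25,  x[42] = 14,  x[43] = 39,  x[44] = 53,  x[45] = 36,  x[46] = 33,  x[47] = 13,  x[48] = 46,  x[49] = 3,  x[50] = 49.
Since (x[49], x[50]) = (x[1], x[2]) = (3, 49) (two consecutive terms determine the rest), the sequence is periodic with period 48.
So x[5738] = x[1 + ((5738-1) mod 48)] = x[26] = 49.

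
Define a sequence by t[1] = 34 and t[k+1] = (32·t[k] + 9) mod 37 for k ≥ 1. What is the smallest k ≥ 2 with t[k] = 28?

31

Computing terms: t[1] = 34, t[2] = 24, t[3] = 0, t[4] = 9, t[5] = 1, t[6] = 4, t[7] = 26, t[8] = 27, t[9] = 22, t[10] = 10, t[11] = 33, t[12] = 29, t[13] = 12, t[14] = 23, t[15] = 5, t[16] = 21, t[17] = 15, t[18] = 8, t[19] = 6, t[20] = 16, t[21] = 3, t[22] = 31, t[23] = 2, t[24] = 36, t[25] = 14, t[26] = 13, t[27] = 18, t[28] = 30, t[29] = 7, t[30] = 11, t[31] = 28, t[32] = 17, t[33] = 35, t[34] = 19, t[35] = 25, t[36] = 32, t[37] = 34.
The sequence repeats with period 36.
The value 28 first appears (with k ≥ 2) at t[31].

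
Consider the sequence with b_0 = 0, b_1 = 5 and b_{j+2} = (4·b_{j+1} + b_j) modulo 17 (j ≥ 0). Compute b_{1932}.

Listing terms: b_0 = 0; b_1 = 5; b_2 = 3; b_3 = 0; b_4 = 3; b_5 = 12; b_6 = 0; b_7 = 12; b_8 = 14; b_9 = 0; b_{10} = 14; b_{11} = 5; b_{12} = 0; b_{13} = 5.
The sequence repeats with period 12.
(1932 - 0) mod 12 = 0, so b_{1932} = b_0 = 0.

0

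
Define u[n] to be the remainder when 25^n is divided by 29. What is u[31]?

23

We have u[0] = 1; u[1] = 25; u[2] = 16; u[3] = 23; u[4] = 24; u[5] = 20; u[6] = 7; u[7] = 1.
Since u[7] = u[0] = 1, the sequence is periodic with period 7.
(31 - 0) mod 7 = 3, so u[31] = u[3] = 23.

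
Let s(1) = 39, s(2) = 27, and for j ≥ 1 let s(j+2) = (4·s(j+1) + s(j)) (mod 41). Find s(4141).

Computing terms: s(1) = 39,  s(2) = 27,  s(3) = 24,  s(4) = 0,  s(5) = 24,  s(6) = 14,  s(7) = 39,  s(8) = 6,  s(9) = 22,  s(10) = 12,  s(11) = 29,  s(12) = 5,  s(13) = 8,  s(14) = 37,  s(15) = 33,  s(16) = 5,  s(17) = 12,  s(18) = 12,  s(19) = 19,  s(20) = 6,  s(21) = 2,  s(22) = 14,  s(23) = 17,  s(24) = 0,  s(25) = 17,  s(26) = 27,  s(27) = 2,  s(28) = 35,  s(29) = 19,  s(30) = 29,  s(31) = 12,  s(32) = 36,  s(33) = 33,  s(34) = 4,  s(35) = 8,  s(36) = 36,  s(37) = 29,  s(38) = 29,  s(39) = 22,  s(40) = 35,  s(41) = 39,  s(42) = 27.
The sequence repeats with period 40.
(4141 - 1) mod 40 = 20, so s(4141) = s(21) = 2.

2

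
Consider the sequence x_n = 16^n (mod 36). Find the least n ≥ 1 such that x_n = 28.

3

We have x_0 = 1; x_1 = 16; x_2 = 4; x_3 = 28; x_4 = 16.
Since x_4 = x_1 = 16, the sequence is eventually periodic: after a pre-period of length 1 it cycles with period 3.
The value 28 first appears (with n ≥ 1) at x_3.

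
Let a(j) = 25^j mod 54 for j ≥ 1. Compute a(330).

a(1) = 25, a(2) = 31, a(3) = 19, a(4) = 43, a(5) = 49, a(6) = 37, a(7) = 7, a(8) = 13, a(9) = 1, a(10) = 25.
Since a(10) = a(1) = 25, the sequence is periodic with period 9.
(330 - 1) mod 9 = 5, so a(330) = a(6) = 37.

37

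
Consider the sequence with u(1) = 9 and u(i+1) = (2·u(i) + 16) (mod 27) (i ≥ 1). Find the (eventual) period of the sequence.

u(1) = 9,  u(2) = 7,  u(3) = 3,  u(4) = 22,  u(5) = 6,  u(6) = 1,  u(7) = 18,  u(8) = 25,  u(9) = 12,  u(10) = 13,  u(11) = 15,  u(12) = 19,  u(13) = 0,  u(14) = 16,  u(15) = 21,  u(16) = 4,  u(17) = 24,  u(18) = 10,  u(19) = 9.
Since u(19) = u(1) = 9, the sequence is periodic with period 18.

18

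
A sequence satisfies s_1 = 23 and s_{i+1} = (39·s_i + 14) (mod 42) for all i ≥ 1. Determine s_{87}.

11

s_1 = 23; s_2 = 29; s_3 = 11; s_4 = 23.
Since s_4 = s_1 = 23, the sequence is periodic with period 3.
So s_{87} = s_{1 + ((87-1) mod 3)} = s_3 = 11.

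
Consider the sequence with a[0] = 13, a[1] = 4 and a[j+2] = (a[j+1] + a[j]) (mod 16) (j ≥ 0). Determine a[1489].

4

Listing terms: a[0] = 13,  a[1] = 4,  a[2] = 1,  a[3] = 5,  a[4] = 6,  a[5] = 11,  a[6] = 1,  a[7] = 12,  a[8] = 13,  a[9] = 9,  a[10] = 6,  a[11] = 15,  a[12] = 5,  a[13] = 4,  a[14] = 9,  a[15] = 13,  a[16] = 6,  a[17] = 3,  a[18] = 9,  a[19] = 12,  a[20] = 5,  a[21] = 1,  a[22] = 6,  a[23] = 7,  a[24] = 13,  a[25] = 4.
The sequence repeats with period 24.
(1489 - 0) mod 24 = 1, so a[1489] = a[1] = 4.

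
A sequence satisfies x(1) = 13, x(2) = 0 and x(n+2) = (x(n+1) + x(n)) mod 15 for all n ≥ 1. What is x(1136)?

Listing terms: x(1) = 13; x(2) = 0; x(3) = 13; x(4) = 13; x(5) = 11; x(6) = 9; x(7) = 5; x(8) = 14; x(9) = 4; x(10) = 3; x(11) = 7; x(12) = 10; x(13) = 2; x(14) = 12; x(15) = 14; x(16) = 11; x(17) = 10; x(18) = 6; x(19) = 1; x(20) = 7; x(21) = 8; x(22) = 0; x(23) = 8; x(24) = 8; x(25) = 1; x(26) = 9; x(27) = 10; x(28) = 4; x(29) = 14; x(30) = 3; x(31) = 2; x(32) = 5; x(33) = 7; x(34) = 12; x(35) = 4; x(36) = 1; x(37) = 5; x(38) = 6; x(39) = 11; x(40) = 2; x(41) = 13; x(42) = 0.
Since (x(41), x(42)) = (x(1), x(2)) = (13, 0) (two consecutive terms determine the rest), the sequence is periodic with period 40.
So x(1136) = x(1 + ((1136-1) mod 40)) = x(16) = 11.

11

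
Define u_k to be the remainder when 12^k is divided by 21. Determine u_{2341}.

12

Computing terms: u_0 = 1; u_1 = 12; u_2 = 18; u_3 = 6; u_4 = 9; u_5 = 3; u_6 = 15; u_7 = 12.
Since u_7 = u_1 = 12, the sequence is eventually periodic: after a pre-period of length 1 it cycles with period 6.
For k ≥ 1, u_k depends only on (k - 1) mod 6. (2341 - 1) mod 6 = 0, so u_{2341} = u_1 = 12.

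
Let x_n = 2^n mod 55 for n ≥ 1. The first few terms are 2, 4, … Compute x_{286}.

Listing terms: x_1 = 2,  x_2 = 4,  x_3 = 8,  x_4 = 16,  x_5 = 32,  x_6 = 9,  x_7 = 18,  x_8 = 36,  x_9 = 17,  x_{10} = 34,  x_{11} = 13,  x_{12} = 26,  x_{13} = 52,  x_{14} = 49,  x_{15} = 43,  x_{16} = 31,  x_{17} = 7,  x_{18} = 14,  x_{19} = 28,  x_{20} = 1,  x_{21} = 2.
Since x_{21} = x_1 = 2, the sequence is periodic with period 20.
(286 - 1) mod 20 = 5, so x_{286} = x_6 = 9.

9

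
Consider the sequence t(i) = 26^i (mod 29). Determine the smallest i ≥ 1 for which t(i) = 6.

18

Listing terms: t(0) = 1, t(1) = 26, t(2) = 9, t(3) = 2, t(4) = 23, t(5) = 18, t(6) = 4, t(7) = 17, t(8) = 7, t(9) = 8, t(10) = 5, t(11) = 14, t(12) = 16, t(13) = 10, t(14) = 28, t(15) = 3, t(16) = 20, t(17) = 27, t(18) = 6, t(19) = 11, t(20) = 25, t(21) = 12, t(22) = 22, t(23) = 21, t(24) = 24, t(25) = 15, t(26) = 13, t(27) = 19, t(28) = 1.
The sequence repeats with period 28.
The value 6 first appears (with i ≥ 1) at t(18).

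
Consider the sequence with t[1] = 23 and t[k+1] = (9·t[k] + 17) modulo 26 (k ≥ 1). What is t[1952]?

Listing terms: t[1] = 23,  t[2] = 16,  t[3] = 5,  t[4] = 10,  t[5] = 3,  t[6] = 18,  t[7] = 23.
The sequence repeats with period 6.
(1952 - 1) mod 6 = 1, so t[1952] = t[2] = 16.

16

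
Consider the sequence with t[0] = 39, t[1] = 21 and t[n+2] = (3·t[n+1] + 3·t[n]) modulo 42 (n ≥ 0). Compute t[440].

t[0] = 39,  t[1] = 21,  t[2] = 12,  t[3] = 15,  t[4] = 39,  t[5] = 36,  t[6] = 15,  t[7] = 27,  t[8] = 0,  t[9] = 39,  t[10] = 33,  t[11] = 6,  t[12] = 33,  t[13] = 33,  t[14] = 30,  t[15] = 21,  t[16] = 27,  t[17] = 18,  t[18] = 9,  t[19] = 39,  t[20] = 18,  t[21] = 3,  t[22] = 21,  t[23] = 30,  t[24] = 27,  t[25] = 3,  t[26] = 6,  t[27] = 27,  t[28] = 15,  t[29] = 0,  t[30] = 3,  t[31] = 9,  t[32] = 36,  t[33] = 9,  t[34] = 9,  t[35] = 12,  t[36] = 21,  t[37] = 15,  t[38] = 24,  t[39] = 33,  t[40] = 3,  t[41] = 24,  t[42] = 39,  t[43] = 21.
Since (t[42], t[43]) = (t[0], t[1]) = (39, 21) (two consecutive terms determine the rest), the sequence is periodic with period 42.
(440 - 0) mod 42 = 20, so t[440] = t[20] = 18.

18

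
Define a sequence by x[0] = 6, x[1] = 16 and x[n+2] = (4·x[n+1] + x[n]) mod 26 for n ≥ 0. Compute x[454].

Computing terms: x[0] = 6; x[1] = 16; x[2] = 18; x[3] = 10; x[4] = 6; x[5] = 8; x[6] = 12; x[7] = 4; x[8] = 2; x[9] = 12; x[10] = 24; x[11] = 4; x[12] = 14; x[13] = 8; x[14] = 20; x[15] = 10; x[16] = 8; x[17] = 16; x[18] = 20; x[19] = 18; x[20] = 14; x[21] = 22; x[22] = 24; x[23] = 14; x[24] = 2; x[25] = 22; x[26] = 12; x[27] = 18; x[28] = 6; x[29] = 16.
Since (x[28], x[29]) = (x[0], x[1]) = (6, 16) (two consecutive terms determine the rest), the sequence is periodic with period 28.
(454 - 0) mod 28 = 6, so x[454] = x[6] = 12.

12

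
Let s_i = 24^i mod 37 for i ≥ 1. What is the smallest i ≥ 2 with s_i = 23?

3

s_1 = 24,  s_2 = 21,  s_3 = 23,  s_4 = 34,  s_5 = 2,  s_6 = 11,  s_7 = 5,  s_8 = 9,  s_9 = 31,  s_{10} = 4,  s_{11} = 22,  s_{12} = 10,  s_{13} = 18,  s_{14} = 25,  s_{15} = 8,  s_{16} = 7,  s_{17} = 20,  s_{18} = 36,  s_{19} = 13,  s_{20} = 16,  s_{21} = 14,  s_{22} = 3,  s_{23} = 35,  s_{24} = 26,  s_{25} = 32,  s_{26} = 28,  s_{27} = 6,  s_{28} = 33,  s_{29} = 15,  s_{30} = 27,  s_{31} = 19,  s_{32} = 12,  s_{33} = 29,  s_{34} = 30,  s_{35} = 17,  s_{36} = 1,  s_{37} = 24.
Since s_{37} = s_1 = 24, the sequence is periodic with period 36.
The value 23 first appears (with i ≥ 2) at s_3.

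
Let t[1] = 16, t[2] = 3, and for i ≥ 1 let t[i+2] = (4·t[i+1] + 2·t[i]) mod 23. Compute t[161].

21

We have t[1] = 16; t[2] = 3; t[3] = 21; t[4] = 21; t[5] = 11; t[6] = 17; t[7] = 21; t[8] = 3; t[9] = 8; t[10] = 15; t[11] = 7; t[12] = 12; t[13] = 16; t[14] = 19; t[15] = 16; t[16] = 10; t[17] = 3; t[18] = 9; t[19] = 19; t[20] = 2; t[21] = 0; t[22] = 4; t[23] = 16; t[24] = 3.
Since (t[23], t[24]) = (t[1], t[2]) = (16, 3) (two consecutive terms determine the rest), the sequence is periodic with period 22.
So t[161] = t[1 + ((161-1) mod 22)] = t[7] = 21.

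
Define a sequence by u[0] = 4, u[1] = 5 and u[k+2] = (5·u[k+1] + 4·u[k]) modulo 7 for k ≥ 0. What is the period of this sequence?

48

Listing terms: u[0] = 4,  u[1] = 5,  u[2] = 6,  u[3] = 1,  u[4] = 1,  u[5] = 2,  u[6] = 0,  u[7] = 1,  u[8] = 5,  u[9] = 1,  u[10] = 4,  u[11] = 3,  u[12] = 3,  u[13] = 6,  u[14] = 0,  u[15] = 3,  u[16] = 1,  u[17] = 3,  u[18] = 5,  u[19] = 2,  u[20] = 2,  u[21] = 4,  u[22] = 0,  u[23] = 2,  u[24] = 3,  u[25] = 2,  u[26] = 1,  u[27] = 6,  u[28] = 6,  u[29] = 5,  u[30] = 0,  u[31] = 6,  u[32] = 2,  u[33] = 6,  u[34] = 3,  u[35] = 4,  u[36] = 4,  u[37] = 1,  u[38] = 0,  u[39] = 4,  u[40] = 6,  u[41] = 4,  u[42] = 2,  u[43] = 5,  u[44] = 5,  u[45] = 3,  u[46] = 0,  u[47] = 5,  u[48] = 4,  u[49] = 5.
The sequence repeats with period 48.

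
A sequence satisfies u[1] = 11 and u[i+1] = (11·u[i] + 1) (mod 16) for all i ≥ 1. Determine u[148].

6

Computing terms: u[1] = 11,  u[2] = 10,  u[3] = 15,  u[4] = 6,  u[5] = 3,  u[6] = 2,  u[7] = 7,  u[8] = 14,  u[9] = 11.
Since u[9] = u[1] = 11, the sequence is periodic with period 8.
(148 - 1) mod 8 = 3, so u[148] = u[4] = 6.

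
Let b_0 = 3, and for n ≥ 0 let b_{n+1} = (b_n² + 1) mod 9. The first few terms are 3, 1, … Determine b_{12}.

Listing terms: b_0 = 3, b_1 = 1, b_2 = 2, b_3 = 5, b_4 = 8, b_5 = 2.
Since b_5 = b_2 = 2, the sequence is eventually periodic: after a pre-period of length 2 it cycles with period 3.
For n ≥ 2, b_n depends only on (n - 2) mod 3. (12 - 2) mod 3 = 1, so b_{12} = b_3 = 5.

5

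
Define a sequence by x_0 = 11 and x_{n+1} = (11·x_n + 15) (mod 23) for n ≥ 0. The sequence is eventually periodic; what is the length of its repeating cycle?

Listing terms: x_0 = 11, x_1 = 21, x_2 = 16, x_3 = 7, x_4 = 0, x_5 = 15, x_6 = 19, x_7 = 17, x_8 = 18, x_9 = 6, x_{10} = 12, x_{11} = 9, x_{12} = 22, x_{13} = 4, x_{14} = 13, x_{15} = 20, x_{16} = 5, x_{17} = 1, x_{18} = 3, x_{19} = 2, x_{20} = 14, x_{21} = 8, x_{22} = 11.
The sequence repeats with period 22.

22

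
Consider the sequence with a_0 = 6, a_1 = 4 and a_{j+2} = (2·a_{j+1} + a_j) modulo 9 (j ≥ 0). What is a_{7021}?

a_0 = 6, a_1 = 4, a_2 = 5, a_3 = 5, a_4 = 6, a_5 = 8, a_6 = 4, a_7 = 7, a_8 = 0, a_9 = 7, a_{10} = 5, a_{11} = 8, a_{12} = 3, a_{13} = 5, a_{14} = 4, a_{15} = 4, a_{16} = 3, a_{17} = 1, a_{18} = 5, a_{19} = 2, a_{20} = 0, a_{21} = 2, a_{22} = 4, a_{23} = 1, a_{24} = 6, a_{25} = 4.
Since (a_{24}, a_{25}) = (a_0, a_1) = (6, 4) (two consecutive terms determine the rest), the sequence is periodic with period 24.
So a_{7021} = a_{0 + ((7021-0) mod 24)} = a_{13} = 5.

5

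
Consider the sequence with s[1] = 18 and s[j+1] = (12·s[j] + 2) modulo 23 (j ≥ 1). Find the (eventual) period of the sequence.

11

Computing terms: s[1] = 18; s[2] = 11; s[3] = 19; s[4] = 0; s[5] = 2; s[6] = 3; s[7] = 15; s[8] = 21; s[9] = 1; s[10] = 14; s[11] = 9; s[12] = 18.
The sequence repeats with period 11.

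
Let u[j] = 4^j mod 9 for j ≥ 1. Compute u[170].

u[1] = 4; u[2] = 7; u[3] = 1; u[4] = 4.
The sequence repeats with period 3.
(170 - 1) mod 3 = 1, so u[170] = u[2] = 7.

7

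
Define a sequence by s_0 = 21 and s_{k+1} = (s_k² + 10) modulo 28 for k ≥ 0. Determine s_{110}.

19

Listing terms: s_0 = 21; s_1 = 3; s_2 = 19; s_3 = 7; s_4 = 3.
Since s_4 = s_1 = 3, the sequence is eventually periodic: after a pre-period of length 1 it cycles with period 3.
For k ≥ 1, s_k depends only on (k - 1) mod 3. (110 - 1) mod 3 = 1, so s_{110} = s_2 = 19.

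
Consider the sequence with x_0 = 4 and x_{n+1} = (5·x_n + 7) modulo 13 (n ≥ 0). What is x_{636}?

4

Listing terms: x_0 = 4; x_1 = 1; x_2 = 12; x_3 = 2; x_4 = 4.
The sequence repeats with period 4.
(636 - 0) mod 4 = 0, so x_{636} = x_0 = 4.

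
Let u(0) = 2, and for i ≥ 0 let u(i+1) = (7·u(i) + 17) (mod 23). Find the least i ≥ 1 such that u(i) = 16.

u(0) = 2,  u(1) = 8,  u(2) = 4,  u(3) = 22,  u(4) = 10,  u(5) = 18,  u(6) = 5,  u(7) = 6,  u(8) = 13,  u(9) = 16,  u(10) = 14,  u(11) = 0,  u(12) = 17,  u(13) = 21,  u(14) = 3,  u(15) = 15,  u(16) = 7,  u(17) = 20,  u(18) = 19,  u(19) = 12,  u(20) = 9,  u(21) = 11,  u(22) = 2.
Since u(22) = u(0) = 2, the sequence is periodic with period 22.
The value 16 first appears (with i ≥ 1) at u(9).

9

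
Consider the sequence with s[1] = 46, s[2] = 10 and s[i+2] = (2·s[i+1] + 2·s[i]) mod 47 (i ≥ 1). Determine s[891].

We have s[1] = 46, s[2] = 10, s[3] = 18, s[4] = 9, s[5] = 7, s[6] = 32, s[7] = 31, s[8] = 32, s[9] = 32, s[10] = 34, s[11] = 38, s[12] = 3, s[13] = 35, s[14] = 29, s[15] = 34, s[16] = 32, s[17] = 38, s[18] = 46, s[19] = 27, s[20] = 5, s[21] = 17, s[22] = 44, s[23] = 28, s[24] = 3, s[25] = 15, s[26] = 36, s[27] = 8, s[28] = 41, s[29] = 4, s[30] = 43, s[31] = 0, s[32] = 39, s[33] = 31, s[34] = 46, s[35] = 13, s[36] = 24, s[37] = 27, s[38] = 8, s[39] = 23, s[40] = 15, s[41] = 29, s[42] = 41, s[43] = 46, s[44] = 33, s[45] = 17, s[46] = 6, s[47] = 46, s[48] = 10.
Since (s[47], s[48]) = (s[1], s[2]) = (46, 10) (two consecutive terms determine the rest), the sequence is periodic with period 46.
So s[891] = s[1 + ((891-1) mod 46)] = s[17] = 38.

38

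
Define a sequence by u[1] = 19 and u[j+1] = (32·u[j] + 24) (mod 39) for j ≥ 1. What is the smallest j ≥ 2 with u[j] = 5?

10

u[1] = 19; u[2] = 8; u[3] = 7; u[4] = 14; u[5] = 4; u[6] = 35; u[7] = 13; u[8] = 11; u[9] = 25; u[10] = 5; u[11] = 28; u[12] = 23; u[13] = 19.
The sequence repeats with period 12.
The value 5 first appears (with j ≥ 2) at u[10].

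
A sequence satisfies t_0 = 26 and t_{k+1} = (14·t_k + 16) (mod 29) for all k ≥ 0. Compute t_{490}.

5

Computing terms: t_0 = 26,  t_1 = 3,  t_2 = 0,  t_3 = 16,  t_4 = 8,  t_5 = 12,  t_6 = 10,  t_7 = 11,  t_8 = 25,  t_9 = 18,  t_{10} = 7,  t_{11} = 27,  t_{12} = 17,  t_{13} = 22,  t_{14} = 5,  t_{15} = 28,  t_{16} = 2,  t_{17} = 15,  t_{18} = 23,  t_{19} = 19,  t_{20} = 21,  t_{21} = 20,  t_{22} = 6,  t_{23} = 13,  t_{24} = 24,  t_{25} = 4,  t_{26} = 14,  t_{27} = 9,  t_{28} = 26.
Since t_{28} = t_0 = 26, the sequence is periodic with period 28.
(490 - 0) mod 28 = 14, so t_{490} = t_{14} = 5.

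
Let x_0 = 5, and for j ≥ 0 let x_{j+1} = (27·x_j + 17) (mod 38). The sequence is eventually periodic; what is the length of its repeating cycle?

6

Listing terms: x_0 = 5,  x_1 = 0,  x_2 = 17,  x_3 = 20,  x_4 = 25,  x_5 = 8,  x_6 = 5.
Since x_6 = x_0 = 5, the sequence is periodic with period 6.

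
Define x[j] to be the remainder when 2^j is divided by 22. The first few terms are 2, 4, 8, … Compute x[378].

14

Computing terms: x[1] = 2,  x[2] = 4,  x[3] = 8,  x[4] = 16,  x[5] = 10,  x[6] = 20,  x[7] = 18,  x[8] = 14,  x[9] = 6,  x[10] = 12,  x[11] = 2.
Since x[11] = x[1] = 2, the sequence is periodic with period 10.
(378 - 1) mod 10 = 7, so x[378] = x[8] = 14.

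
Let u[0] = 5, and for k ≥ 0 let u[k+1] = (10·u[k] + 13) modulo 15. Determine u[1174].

3

We have u[0] = 5; u[1] = 3; u[2] = 13; u[3] = 8; u[4] = 3.
Since u[4] = u[1] = 3, the sequence is eventually periodic: after a pre-period of length 1 it cycles with period 3.
For k ≥ 1, u[k] depends only on (k - 1) mod 3. (1174 - 1) mod 3 = 0, so u[1174] = u[1] = 3.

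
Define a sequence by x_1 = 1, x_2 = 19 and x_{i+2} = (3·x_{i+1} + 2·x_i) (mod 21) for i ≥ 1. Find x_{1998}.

Computing terms: x_1 = 1, x_2 = 19, x_3 = 17, x_4 = 5, x_5 = 7, x_6 = 10, x_7 = 2, x_8 = 5, x_9 = 19, x_{10} = 4, x_{11} = 8, x_{12} = 11, x_{13} = 7, x_{14} = 1, x_{15} = 17, x_{16} = 11, x_{17} = 4, x_{18} = 13, x_{19} = 5, x_{20} = 20, x_{21} = 7, x_{22} = 19, x_{23} = 8, x_{24} = 20, x_{25} = 13, x_{26} = 16, x_{27} = 11, x_{28} = 2, x_{29} = 7, x_{30} = 4, x_{31} = 5, x_{32} = 2, x_{33} = 16, x_{34} = 10, x_{35} = 20, x_{36} = 17, x_{37} = 7, x_{38} = 13, x_{39} = 11, x_{40} = 17, x_{41} = 10, x_{42} = 1, x_{43} = 2, x_{44} = 8, x_{45} = 7, x_{46} = 16, x_{47} = 20, x_{48} = 8, x_{49} = 1, x_{50} = 19.
Since (x_{49}, x_{50}) = (x_1, x_2) = (1, 19) (two consecutive terms determine the rest), the sequence is periodic with period 48.
(1998 - 1) mod 48 = 29, so x_{1998} = x_{30} = 4.

4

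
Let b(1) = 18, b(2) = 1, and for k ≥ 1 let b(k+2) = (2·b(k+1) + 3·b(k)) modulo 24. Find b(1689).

2

Computing terms: b(1) = 18, b(2) = 1, b(3) = 8, b(4) = 19, b(5) = 14, b(6) = 13, b(7) = 20, b(8) = 7, b(9) = 2, b(10) = 1, b(11) = 8.
Since (b(10), b(11)) = (b(2), b(3)) = (1, 8) (two consecutive terms determine the rest), the sequence is eventually periodic: after a pre-period of length 1 it cycles with period 8.
For k ≥ 2, b(k) depends only on (k - 2) mod 8. (1689 - 2) mod 8 = 7, so b(1689) = b(9) = 2.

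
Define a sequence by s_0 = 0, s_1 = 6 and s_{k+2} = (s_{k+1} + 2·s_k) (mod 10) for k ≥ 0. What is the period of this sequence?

Listing terms: s_0 = 0, s_1 = 6, s_2 = 6, s_3 = 8, s_4 = 0, s_5 = 6.
The sequence repeats with period 4.

4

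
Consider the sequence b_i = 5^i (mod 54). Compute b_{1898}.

43

Listing terms: b_0 = 1, b_1 = 5, b_2 = 25, b_3 = 17, b_4 = 31, b_5 = 47, b_6 = 19, b_7 = 41, b_8 = 43, b_9 = 53, b_{10} = 49, b_{11} = 29, b_{12} = 37, b_{13} = 23, b_{14} = 7, b_{15} = 35, b_{16} = 13, b_{17} = 11, b_{18} = 1.
The sequence repeats with period 18.
So b_{1898} = b_{0 + ((1898-0) mod 18)} = b_8 = 43.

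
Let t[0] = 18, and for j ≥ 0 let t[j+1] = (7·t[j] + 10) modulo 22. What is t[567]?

10

We have t[0] = 18, t[1] = 4, t[2] = 16, t[3] = 12, t[4] = 6, t[5] = 8, t[6] = 0, t[7] = 10, t[8] = 14, t[9] = 20, t[10] = 18.
Since t[10] = t[0] = 18, the sequence is periodic with period 10.
(567 - 0) mod 10 = 7, so t[567] = t[7] = 10.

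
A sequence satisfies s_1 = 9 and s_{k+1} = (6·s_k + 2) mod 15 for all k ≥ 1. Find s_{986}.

s_1 = 9,  s_2 = 11,  s_3 = 8,  s_4 = 5,  s_5 = 2,  s_6 = 14,  s_7 = 11.
Since s_7 = s_2 = 11, the sequence is eventually periodic: after a pre-period of length 1 it cycles with period 5.
For k ≥ 2, s_k depends only on (k - 2) mod 5. (986 - 2) mod 5 = 4, so s_{986} = s_6 = 14.

14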